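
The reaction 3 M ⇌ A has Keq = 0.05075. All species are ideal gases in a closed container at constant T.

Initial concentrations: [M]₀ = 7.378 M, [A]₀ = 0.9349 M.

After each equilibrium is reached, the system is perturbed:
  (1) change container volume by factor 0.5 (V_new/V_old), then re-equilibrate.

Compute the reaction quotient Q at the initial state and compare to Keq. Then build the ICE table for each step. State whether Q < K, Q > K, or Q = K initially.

Q₀ = 0.002328; Q < K (proceeds forward)

Q₀ = 0.002328 vs Keq = 0.05075 ⇒ Q<K, forward
Step 1:
                    M           A
  init          7.378      0.9349
  Δ            -3.855       1.285
  eq            3.523        2.22
  solve Keq expr → x = 1.285; check Q = 0.05075
Then change container volume by factor 0.5 (V_new/V_old).
Step 2:
                    M           A
  init          7.047        4.44
  Δ             -2.36      0.7865
  eq            4.687       5.226
  solve Keq expr → x = 0.7865; check Q = 0.05075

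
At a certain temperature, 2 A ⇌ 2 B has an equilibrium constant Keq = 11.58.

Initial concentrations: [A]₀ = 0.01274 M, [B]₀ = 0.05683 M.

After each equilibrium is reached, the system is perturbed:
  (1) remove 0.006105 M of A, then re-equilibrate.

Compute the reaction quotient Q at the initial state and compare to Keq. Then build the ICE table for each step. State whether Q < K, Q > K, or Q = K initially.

Q₀ = 19.9 vs Keq = 11.58 ⇒ Q>K, reverse
Step 1:
                  A         B
  I         0.01274   0.05683
  C        0.003061 -0.003061
  E          0.0158   0.05377
  solve Keq expr → x = -0.00153; check Q = 11.58
Then remove 0.006105 M of A.
Step 2:
                  A         B
  I        0.009696   0.05377
  C        0.004718 -0.004718
  E         0.01441   0.04905
  solve Keq expr → x = -0.002359; check Q = 11.58

Q₀ = 19.9; Q > K (proceeds reverse)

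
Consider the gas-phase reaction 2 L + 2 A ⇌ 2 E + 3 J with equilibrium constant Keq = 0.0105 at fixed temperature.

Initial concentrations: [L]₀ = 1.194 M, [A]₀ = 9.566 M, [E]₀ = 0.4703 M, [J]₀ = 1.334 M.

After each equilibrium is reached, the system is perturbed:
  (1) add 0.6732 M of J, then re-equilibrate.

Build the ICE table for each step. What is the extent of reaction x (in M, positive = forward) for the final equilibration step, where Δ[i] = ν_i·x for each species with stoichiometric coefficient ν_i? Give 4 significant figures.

x = -0.06901 M

Q₀ = 0.004025 vs Keq = 0.0105 ⇒ Q<K, forward
Step 1:
                  L         A         E         J
  Initial     1.194     9.566    0.4703     1.334
  Change    -0.1067   -0.1067    0.1067    0.1601
  Equil       1.087     9.459     0.577     1.494
  solve Keq expr → x = 0.05337; check Q = 0.0105
Then add 0.6732 M of J.
Step 2:
                  L         A         E         J
  Initial     1.087     9.459     0.577     2.167
  Change      0.138     0.138    -0.138    -0.207
  Equil       1.225     9.597     0.439      1.96
  solve Keq expr → x = -0.06901; check Q = 0.0105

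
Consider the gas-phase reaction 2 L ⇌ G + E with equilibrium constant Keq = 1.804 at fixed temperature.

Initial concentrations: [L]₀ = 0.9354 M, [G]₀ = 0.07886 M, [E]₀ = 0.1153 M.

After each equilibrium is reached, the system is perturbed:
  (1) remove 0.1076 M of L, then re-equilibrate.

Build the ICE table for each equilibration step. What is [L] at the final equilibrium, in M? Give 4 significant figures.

Q₀ = 0.01039 vs Keq = 1.804 ⇒ Q<K, forward
Step 1:
                  L         G         E
  Initial    0.9354   0.07886    0.1153
  Change    -0.6292    0.3146    0.3146
  Equil      0.3062    0.3935    0.4299
  solve Keq expr → x = 0.3146; check Q = 1.804
Then remove 0.1076 M of L.
Step 2:
                  L         G         E
  Initial    0.1986    0.3935    0.4299
  Change    0.07839  -0.03919  -0.03919
  Equil       0.277    0.3543    0.3907
  solve Keq expr → x = -0.03919; check Q = 1.804

[L]_eq = 0.277 M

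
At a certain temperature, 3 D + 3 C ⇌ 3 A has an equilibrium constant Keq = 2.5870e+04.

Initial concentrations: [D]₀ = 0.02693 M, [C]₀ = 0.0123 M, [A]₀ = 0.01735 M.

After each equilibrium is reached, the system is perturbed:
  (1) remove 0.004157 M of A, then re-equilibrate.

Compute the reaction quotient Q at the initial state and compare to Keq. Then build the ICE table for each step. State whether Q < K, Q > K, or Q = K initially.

Q₀ = 1.4371e+05 vs Keq = 2.5870e+04 ⇒ Q>K, reverse
Step 1:
                    D           C           A
  I           0.02693      0.0123     0.01735
  C          0.003344    0.003344   -0.003344
  E           0.03027     0.01564     0.01401
  solve Keq expr → x = -0.001115; check Q = 2.5870e+04
Then remove 0.004157 M of A.
Step 2:
                    D           C           A
  I           0.03027     0.01564    0.009849
  C         -0.001804   -0.001804    0.001804
  E           0.02847     0.01384     0.01165
  solve Keq expr → x = 6.0124e-04; check Q = 2.5870e+04

Q₀ = 1.4371e+05; Q > K (proceeds reverse)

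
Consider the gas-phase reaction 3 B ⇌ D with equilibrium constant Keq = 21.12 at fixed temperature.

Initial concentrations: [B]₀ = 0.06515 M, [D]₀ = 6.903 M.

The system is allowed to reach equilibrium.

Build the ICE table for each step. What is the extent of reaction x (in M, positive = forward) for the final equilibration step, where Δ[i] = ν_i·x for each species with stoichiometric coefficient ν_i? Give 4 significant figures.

x = -0.2056 M

Q₀ = 2.4963e+04 vs Keq = 21.12 ⇒ Q>K, reverse
Step 1:
                  B         D
  Initial   0.06515     6.903
  Change     0.6168   -0.2056
  Equil      0.6819     6.697
  solve Keq expr → x = -0.2056; check Q = 21.12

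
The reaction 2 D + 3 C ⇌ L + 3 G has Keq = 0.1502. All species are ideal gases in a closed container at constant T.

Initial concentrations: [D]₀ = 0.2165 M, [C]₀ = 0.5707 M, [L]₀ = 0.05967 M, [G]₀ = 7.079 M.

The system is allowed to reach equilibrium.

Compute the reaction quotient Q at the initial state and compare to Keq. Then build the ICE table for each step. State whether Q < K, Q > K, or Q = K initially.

Q₀ = 2430; Q > K (proceeds reverse)

Q₀ = 2430 vs Keq = 0.1502 ⇒ Q>K, reverse
Step 1:
                   D          C          L          G
  I           0.2165     0.5707    0.05967      7.079
  C           0.1193     0.1789   -0.05965    -0.1789
  E           0.3358     0.7496 2.1719e-05        6.9
  solve Keq expr → x = -0.05965; check Q = 0.1502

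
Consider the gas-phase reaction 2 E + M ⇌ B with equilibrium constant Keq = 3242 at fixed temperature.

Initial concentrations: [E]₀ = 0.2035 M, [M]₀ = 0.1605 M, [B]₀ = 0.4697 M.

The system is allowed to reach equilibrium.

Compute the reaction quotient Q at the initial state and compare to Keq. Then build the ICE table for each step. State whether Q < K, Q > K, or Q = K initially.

Q₀ = 70.67; Q < K (proceeds forward)

Q₀ = 70.67 vs Keq = 3242 ⇒ Q<K, forward
Step 1:
                  E         M         B
  init       0.2035    0.1605    0.4697
  Δ         -0.1579  -0.07897   0.07897
  eq        0.04556   0.08153    0.5487
  solve Keq expr → x = 0.07897; check Q = 3242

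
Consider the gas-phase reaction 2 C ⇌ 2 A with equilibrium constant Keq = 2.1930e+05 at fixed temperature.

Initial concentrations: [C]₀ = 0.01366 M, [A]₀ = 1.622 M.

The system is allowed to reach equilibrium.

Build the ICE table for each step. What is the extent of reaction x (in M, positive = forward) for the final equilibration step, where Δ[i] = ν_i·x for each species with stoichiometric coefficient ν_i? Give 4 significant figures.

Q₀ = 1.4099e+04 vs Keq = 2.1930e+05 ⇒ Q<K, forward
Step 1:
                  C         A
  I         0.01366     1.622
  C        -0.01017   0.01017
  E        0.003485     1.632
  solve Keq expr → x = 0.005087; check Q = 2.1930e+05

x = 0.005087 M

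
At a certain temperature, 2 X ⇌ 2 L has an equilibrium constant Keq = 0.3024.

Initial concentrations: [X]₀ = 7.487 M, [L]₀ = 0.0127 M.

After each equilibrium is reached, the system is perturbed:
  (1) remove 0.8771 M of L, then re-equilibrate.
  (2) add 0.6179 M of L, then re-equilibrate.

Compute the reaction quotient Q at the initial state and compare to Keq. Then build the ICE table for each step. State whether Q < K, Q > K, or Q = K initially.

Q₀ = 2.8773e-06; Q < K (proceeds forward)

Q₀ = 2.8773e-06 vs Keq = 0.3024 ⇒ Q<K, forward
Step 1:
                  X         L
  init        7.487    0.0127
  Δ          -2.648     2.648
  eq          4.839     2.661
  solve Keq expr → x = 1.324; check Q = 0.3024
Then remove 0.8771 M of L.
Step 2:
                  X         L
  init        4.839     1.784
  Δ         -0.5659    0.5659
  eq          4.273      2.35
  solve Keq expr → x = 0.283; check Q = 0.3024
Then add 0.6179 M of L.
Step 3:
                  X         L
  init        4.273     2.968
  Δ          0.3987   -0.3987
  eq          4.672     2.569
  solve Keq expr → x = -0.1993; check Q = 0.3024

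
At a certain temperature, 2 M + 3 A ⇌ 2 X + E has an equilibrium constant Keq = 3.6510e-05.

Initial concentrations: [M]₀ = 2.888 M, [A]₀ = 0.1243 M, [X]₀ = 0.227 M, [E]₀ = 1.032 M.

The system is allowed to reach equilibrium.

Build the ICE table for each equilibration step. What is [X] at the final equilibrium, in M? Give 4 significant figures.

[X]_eq = 0.006021 M

Q₀ = 3.32 vs Keq = 3.6510e-05 ⇒ Q>K, reverse
Step 1:
                  M         A         X         E
  I           2.888    0.1243     0.227     1.032
  C           0.221    0.3315    -0.221   -0.1105
  E           3.109    0.4558  0.006021    0.9215
  solve Keq expr → x = -0.1105; check Q = 3.6510e-05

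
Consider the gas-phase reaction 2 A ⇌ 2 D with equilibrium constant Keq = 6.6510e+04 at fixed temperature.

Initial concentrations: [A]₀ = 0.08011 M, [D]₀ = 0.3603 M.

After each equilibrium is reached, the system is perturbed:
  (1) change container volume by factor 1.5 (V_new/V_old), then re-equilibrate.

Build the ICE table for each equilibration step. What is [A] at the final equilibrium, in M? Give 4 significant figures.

[A]_eq = 0.001134 M

Q₀ = 20.23 vs Keq = 6.6510e+04 ⇒ Q<K, forward
Step 1:
                   A          D
  init       0.08011     0.3603
  Δ         -0.07841    0.07841
  eq        0.001701     0.4387
  solve Keq expr → x = 0.0392; check Q = 6.6510e+04
Then change container volume by factor 1.5 (V_new/V_old).
Step 2:
                   A          D
  init      0.001134     0.2925
  Δ                0          0
  eq        0.001134     0.2925
  solve Keq expr → x = 0; check Q = 6.6510e+04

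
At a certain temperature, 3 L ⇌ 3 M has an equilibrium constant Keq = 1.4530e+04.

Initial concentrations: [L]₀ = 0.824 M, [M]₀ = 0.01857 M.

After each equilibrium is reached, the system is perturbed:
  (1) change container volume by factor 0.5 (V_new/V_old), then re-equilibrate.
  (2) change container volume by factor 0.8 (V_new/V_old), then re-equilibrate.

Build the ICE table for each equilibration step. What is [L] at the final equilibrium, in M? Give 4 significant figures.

[L]_eq = 0.08292 M

Q₀ = 1.1446e-05 vs Keq = 1.4530e+04 ⇒ Q<K, forward
Step 1:
                   L          M
  I            0.824    0.01857
  C          -0.7908     0.7908
  E          0.03317     0.8094
  solve Keq expr → x = 0.2636; check Q = 1.4530e+04
Then change container volume by factor 0.5 (V_new/V_old).
Step 2:
                   L          M
  I          0.06634      1.619
  C                0          0
  E          0.06634      1.619
  solve Keq expr → x = 0; check Q = 1.4530e+04
Then change container volume by factor 0.8 (V_new/V_old).
Step 3:
                   L          M
  I          0.08292      2.024
  C                0          0
  E          0.08292      2.024
  solve Keq expr → x = 0; check Q = 1.4530e+04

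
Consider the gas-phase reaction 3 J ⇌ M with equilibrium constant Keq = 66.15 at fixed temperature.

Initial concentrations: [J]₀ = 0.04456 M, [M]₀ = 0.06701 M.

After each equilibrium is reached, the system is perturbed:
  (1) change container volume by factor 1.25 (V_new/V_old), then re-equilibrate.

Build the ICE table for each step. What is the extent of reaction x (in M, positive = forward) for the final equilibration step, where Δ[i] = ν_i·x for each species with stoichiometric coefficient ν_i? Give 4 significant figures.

x = -0.003175 M

Q₀ = 757.4 vs Keq = 66.15 ⇒ Q>K, reverse
Step 1:
                   J          M
  init       0.04456    0.06701
  Δ          0.04728   -0.01576
  eq         0.09184    0.05125
  solve Keq expr → x = -0.01576; check Q = 66.15
Then change container volume by factor 1.25 (V_new/V_old).
Step 2:
                   J          M
  init       0.07348      0.041
  Δ         0.009525  -0.003175
  eq           0.083    0.03782
  solve Keq expr → x = -0.003175; check Q = 66.15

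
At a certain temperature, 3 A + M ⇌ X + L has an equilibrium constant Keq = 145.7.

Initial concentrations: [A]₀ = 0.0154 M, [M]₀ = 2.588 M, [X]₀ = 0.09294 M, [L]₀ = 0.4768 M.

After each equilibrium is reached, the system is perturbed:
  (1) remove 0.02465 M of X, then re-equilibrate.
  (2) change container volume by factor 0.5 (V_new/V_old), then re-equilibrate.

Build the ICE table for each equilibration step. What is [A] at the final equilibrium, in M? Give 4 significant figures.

Q₀ = 4688 vs Keq = 145.7 ⇒ Q>K, reverse
Step 1:
                    A           M           X           L
  Initial      0.0154       2.588     0.09294      0.4768
  Change      0.03127     0.01042    -0.01042    -0.01042
  Equil       0.04667       2.598     0.08252      0.4664
  solve Keq expr → x = -0.01042; check Q = 145.7
Then remove 0.02465 M of X.
Step 2:
                    A           M           X           L
  Initial     0.04667       2.598     0.05787      0.4664
  Change    -0.004774   -0.001591    0.001591    0.001591
  Equil        0.0419       2.597     0.05946       0.468
  solve Keq expr → x = 0.001591; check Q = 145.7
Then change container volume by factor 0.5 (V_new/V_old).
Step 3:
                    A           M           X           L
  Initial     0.08379       5.194      0.1189      0.9359
  Change     -0.02937   -0.009791    0.009791    0.009791
  Equil       0.05442       5.184      0.1287      0.9457
  solve Keq expr → x = 0.009791; check Q = 145.7

[A]_eq = 0.05442 M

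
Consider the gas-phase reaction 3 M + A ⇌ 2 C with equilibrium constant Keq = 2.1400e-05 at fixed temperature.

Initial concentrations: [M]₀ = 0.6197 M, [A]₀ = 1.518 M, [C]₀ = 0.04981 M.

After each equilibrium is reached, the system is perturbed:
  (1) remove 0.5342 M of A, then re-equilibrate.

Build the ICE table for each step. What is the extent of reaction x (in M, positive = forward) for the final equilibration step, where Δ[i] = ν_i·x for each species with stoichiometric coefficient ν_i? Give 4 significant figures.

Q₀ = 0.006868 vs Keq = 2.1400e-05 ⇒ Q>K, reverse
Step 1:
                   M          A          C
  init        0.6197      1.518    0.04981
  Δ          0.06978    0.02326   -0.04652
  eq          0.6895      1.541   0.003288
  solve Keq expr → x = -0.02326; check Q = 2.1400e-05
Then remove 0.5342 M of A.
Step 2:
                   M          A          C
  init        0.6895      1.007   0.003288
  Δ       9.3656e-04 3.1219e-04 -6.2437e-04
  eq          0.6904      1.007   0.002664
  solve Keq expr → x = -3.1219e-04; check Q = 2.1400e-05

x = -3.1219e-04 M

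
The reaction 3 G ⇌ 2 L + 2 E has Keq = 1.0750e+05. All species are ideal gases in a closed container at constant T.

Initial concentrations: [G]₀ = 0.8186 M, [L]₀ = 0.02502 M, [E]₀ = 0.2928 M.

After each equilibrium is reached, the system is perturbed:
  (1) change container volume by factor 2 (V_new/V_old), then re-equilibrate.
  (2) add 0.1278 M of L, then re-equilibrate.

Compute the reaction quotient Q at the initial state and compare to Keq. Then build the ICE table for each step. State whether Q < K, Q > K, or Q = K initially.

Q₀ = 9.7837e-05; Q < K (proceeds forward)

Q₀ = 9.7837e-05 vs Keq = 1.0750e+05 ⇒ Q<K, forward
Step 1:
                   G          L          E
  init        0.8186    0.02502     0.2928
  Δ          -0.8059     0.5373     0.5373
  eq         0.01266     0.5623     0.8301
  solve Keq expr → x = 0.2686; check Q = 1.0750e+05
Then change container volume by factor 2 (V_new/V_old).
Step 2:
                   G          L          E
  init      0.006328     0.2812      0.415
  Δ        -0.001288 8.5881e-04 8.5881e-04
  eq        0.005039      0.282     0.4159
  solve Keq expr → x = 4.2941e-04; check Q = 1.0750e+05
Then add 0.1278 M of L.
Step 3:
                   G          L          E
  init      0.005039     0.4098     0.4159
  Δ         0.001406 -9.3755e-04 -9.3755e-04
  eq        0.006446     0.4089      0.415
  solve Keq expr → x = -4.6878e-04; check Q = 1.0750e+05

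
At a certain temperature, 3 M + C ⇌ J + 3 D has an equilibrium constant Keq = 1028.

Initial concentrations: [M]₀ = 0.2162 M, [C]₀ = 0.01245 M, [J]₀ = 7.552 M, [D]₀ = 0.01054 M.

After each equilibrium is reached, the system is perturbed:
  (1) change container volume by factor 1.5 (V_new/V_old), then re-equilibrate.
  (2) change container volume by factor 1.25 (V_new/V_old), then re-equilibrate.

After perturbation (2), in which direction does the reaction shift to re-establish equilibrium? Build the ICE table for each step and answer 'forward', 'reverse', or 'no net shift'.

Direction: no net shift

Q₀ = 0.07028 vs Keq = 1028 ⇒ Q<K, forward
Step 1:
                    M           C           J           D
  I            0.2162     0.01245       7.552     0.01054
  C          -0.03694    -0.01231     0.01231     0.03694
  E            0.1793  1.3673e-04       7.564     0.04748
  solve Keq expr → x = 0.01231; check Q = 1028
Then change container volume by factor 1.5 (V_new/V_old).
Step 2:
                    M           C           J           D
  I            0.1195  9.1151e-05       5.043     0.03165
  C                 0           0           0           0
  E            0.1195  9.1151e-05       5.043     0.03165
  solve Keq expr → x = 0; check Q = 1028
Then change container volume by factor 1.25 (V_new/V_old).
Step 3:
                    M           C           J           D
  I           0.09561  7.2921e-05       4.034     0.02532
  C                 0           0           0           0
  E           0.09561  7.2921e-05       4.034     0.02532
  solve Keq expr → x = 0; check Q = 1028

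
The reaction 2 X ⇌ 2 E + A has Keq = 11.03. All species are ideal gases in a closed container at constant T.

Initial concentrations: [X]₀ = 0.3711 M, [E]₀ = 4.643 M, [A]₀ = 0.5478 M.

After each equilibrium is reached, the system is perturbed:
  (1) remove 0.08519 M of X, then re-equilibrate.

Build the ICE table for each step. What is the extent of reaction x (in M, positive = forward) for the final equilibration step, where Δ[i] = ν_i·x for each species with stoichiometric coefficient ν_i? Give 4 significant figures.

x = -0.02475 M

Q₀ = 85.75 vs Keq = 11.03 ⇒ Q>K, reverse
Step 1:
                  X         E         A
  I          0.3711     4.643    0.5478
  C          0.3897   -0.3897   -0.1949
  E          0.7608     4.253    0.3529
  solve Keq expr → x = -0.1949; check Q = 11.03
Then remove 0.08519 M of X.
Step 2:
                  X         E         A
  I          0.6756     4.253    0.3529
  C         0.04949  -0.04949  -0.02475
  E          0.7251     4.204    0.3282
  solve Keq expr → x = -0.02475; check Q = 11.03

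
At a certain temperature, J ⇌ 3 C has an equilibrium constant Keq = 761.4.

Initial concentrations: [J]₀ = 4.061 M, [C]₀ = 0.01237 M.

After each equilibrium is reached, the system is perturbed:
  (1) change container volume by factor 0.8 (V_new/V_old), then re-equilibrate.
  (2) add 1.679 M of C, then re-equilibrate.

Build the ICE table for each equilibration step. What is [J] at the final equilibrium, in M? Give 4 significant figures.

[J]_eq = 1.883 M

Q₀ = 4.6610e-07 vs Keq = 761.4 ⇒ Q<K, forward
Step 1:
                  J         C
  Initial     4.061   0.01237
  Change      -3.05     9.151
  Equil       1.011     9.164
  solve Keq expr → x = 3.05; check Q = 761.4
Then change container volume by factor 0.8 (V_new/V_old).
Step 2:
                  J         C
  Initial     1.263     11.45
  Change     0.2918   -0.8753
  Equil       1.555     10.58
  solve Keq expr → x = -0.2918; check Q = 761.4
Then add 1.679 M of C.
Step 3:
                  J         C
  Initial     1.555     12.26
  Change     0.3276   -0.9829
  Equil       1.883     11.28
  solve Keq expr → x = -0.3276; check Q = 761.4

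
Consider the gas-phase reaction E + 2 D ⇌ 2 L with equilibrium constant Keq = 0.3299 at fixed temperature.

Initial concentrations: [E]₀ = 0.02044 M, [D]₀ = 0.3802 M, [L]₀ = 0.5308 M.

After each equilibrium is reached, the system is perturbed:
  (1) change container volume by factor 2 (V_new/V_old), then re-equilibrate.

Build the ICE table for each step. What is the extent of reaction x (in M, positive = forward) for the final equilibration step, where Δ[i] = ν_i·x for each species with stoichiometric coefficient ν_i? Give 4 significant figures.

x = -0.009964 M

Q₀ = 95.36 vs Keq = 0.3299 ⇒ Q>K, reverse
Step 1:
                   E          D          L
  init       0.02044     0.3802     0.5308
  Δ           0.1735     0.3469    -0.3469
  eq          0.1939     0.7271     0.1839
  solve Keq expr → x = -0.1735; check Q = 0.3299
Then change container volume by factor 2 (V_new/V_old).
Step 2:
                   E          D          L
  init       0.09695     0.3636    0.09195
  Δ         0.009964    0.01993   -0.01993
  eq          0.1069     0.3835    0.07202
  solve Keq expr → x = -0.009964; check Q = 0.3299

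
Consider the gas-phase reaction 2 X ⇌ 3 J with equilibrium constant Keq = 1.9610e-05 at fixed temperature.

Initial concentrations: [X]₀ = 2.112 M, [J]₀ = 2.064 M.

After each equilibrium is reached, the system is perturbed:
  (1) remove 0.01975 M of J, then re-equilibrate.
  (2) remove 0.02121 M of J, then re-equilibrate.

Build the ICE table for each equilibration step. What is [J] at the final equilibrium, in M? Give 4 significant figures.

[J]_eq = 0.06121 M

Q₀ = 1.971 vs Keq = 1.9610e-05 ⇒ Q>K, reverse
Step 1:
                  X         J
  I           2.112     2.064
  C           1.335    -2.002
  E           3.447   0.06153
  solve Keq expr → x = -0.6675; check Q = 1.9610e-05
Then remove 0.01975 M of J.
Step 2:
                  X         J
  I           3.447   0.04178
  C        -0.01306   0.01959
  E           3.434   0.06138
  solve Keq expr → x = 0.006531; check Q = 1.9610e-05
Then remove 0.02121 M of J.
Step 3:
                  X         J
  I           3.434   0.04017
  C        -0.01403   0.02104
  E            3.42   0.06121
  solve Keq expr → x = 0.007014; check Q = 1.9610e-05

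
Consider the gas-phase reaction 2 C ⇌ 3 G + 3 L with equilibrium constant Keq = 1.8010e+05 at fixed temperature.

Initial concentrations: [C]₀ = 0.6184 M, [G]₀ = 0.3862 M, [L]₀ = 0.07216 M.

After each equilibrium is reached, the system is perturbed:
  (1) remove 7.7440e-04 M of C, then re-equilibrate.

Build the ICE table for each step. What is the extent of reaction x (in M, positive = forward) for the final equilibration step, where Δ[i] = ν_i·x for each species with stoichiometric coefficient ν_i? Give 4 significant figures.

Q₀ = 5.6596e-05 vs Keq = 1.8010e+05 ⇒ Q<K, forward
Step 1:
                   C          G          L
  I           0.6184     0.3862    0.07216
  C          -0.6149     0.9224     0.9224
  E         0.003498      1.309     0.9945
  solve Keq expr → x = 0.3075; check Q = 1.8010e+05
Then remove 7.7440e-04 M of C.
Step 2:
                   C          G          L
  I         0.002724      1.309     0.9945
  C       7.6377e-04  -0.001146  -0.001146
  E         0.003488      1.307     0.9934
  solve Keq expr → x = -3.8189e-04; check Q = 1.8010e+05

x = -3.8189e-04 M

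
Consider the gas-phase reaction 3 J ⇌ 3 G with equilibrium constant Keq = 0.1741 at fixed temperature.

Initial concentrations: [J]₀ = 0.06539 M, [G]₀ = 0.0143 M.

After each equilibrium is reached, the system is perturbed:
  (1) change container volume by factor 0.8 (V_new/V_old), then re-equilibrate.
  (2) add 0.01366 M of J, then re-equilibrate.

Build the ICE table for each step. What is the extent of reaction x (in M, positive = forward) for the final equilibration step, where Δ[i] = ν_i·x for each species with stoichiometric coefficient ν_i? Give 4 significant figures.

Q₀ = 0.01046 vs Keq = 0.1741 ⇒ Q<K, forward
Step 1:
                  J         G
  Initial   0.06539    0.0143
  Change   -0.01425   0.01425
  Equil     0.05114   0.02855
  solve Keq expr → x = 0.004751; check Q = 0.1741
Then change container volume by factor 0.8 (V_new/V_old).
Step 2:
                  J         G
  Initial   0.06392   0.03569
  Change          0         0
  Equil     0.06392   0.03569
  solve Keq expr → x = 0; check Q = 0.1741
Then add 0.01366 M of J.
Step 3:
                  J         G
  Initial   0.07758   0.03569
  Change  -0.004895  0.004895
  Equil     0.07269   0.04059
  solve Keq expr → x = 0.001632; check Q = 0.1741

x = 0.001632 M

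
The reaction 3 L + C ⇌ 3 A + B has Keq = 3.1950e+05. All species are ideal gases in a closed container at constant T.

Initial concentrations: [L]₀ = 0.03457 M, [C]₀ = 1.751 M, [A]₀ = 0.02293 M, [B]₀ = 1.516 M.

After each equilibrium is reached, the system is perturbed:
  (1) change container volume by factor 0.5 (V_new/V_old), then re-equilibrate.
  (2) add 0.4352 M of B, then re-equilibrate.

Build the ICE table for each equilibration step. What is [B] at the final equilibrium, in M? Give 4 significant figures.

[B]_eq = 3.49 M

Q₀ = 0.2527 vs Keq = 3.1950e+05 ⇒ Q<K, forward
Step 1:
                  L         C         A         B
  Initial   0.03457     1.751   0.02293     1.516
  Change   -0.03378  -0.01126   0.03378   0.01126
  Equil   7.9423e-04      1.74   0.05671     1.527
  solve Keq expr → x = 0.01126; check Q = 3.1950e+05
Then change container volume by factor 0.5 (V_new/V_old).
Step 2:
                  L         C         A         B
  Initial  0.001588     3.479    0.1134     3.055
  Change          0         0         0         0
  Equil    0.001588     3.479    0.1134     3.055
  solve Keq expr → x = 0; check Q = 3.1950e+05
Then add 0.4352 M of B.
Step 3:
                  L         C         A         B
  Initial  0.001588     3.479    0.1134      3.49
  Change  7.1068e-05 2.3689e-05 -7.1068e-05 -2.3689e-05
  Equil     0.00166      3.48    0.1133      3.49
  solve Keq expr → x = -2.3689e-05; check Q = 3.1950e+05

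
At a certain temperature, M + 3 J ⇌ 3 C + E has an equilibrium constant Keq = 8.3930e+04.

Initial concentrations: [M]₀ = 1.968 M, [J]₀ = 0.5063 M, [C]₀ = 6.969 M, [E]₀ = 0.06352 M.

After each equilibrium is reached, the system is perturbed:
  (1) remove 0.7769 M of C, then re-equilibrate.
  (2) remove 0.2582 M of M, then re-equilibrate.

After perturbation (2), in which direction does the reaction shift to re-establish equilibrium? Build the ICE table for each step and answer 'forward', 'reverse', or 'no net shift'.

Direction: reverse

Q₀ = 84.17 vs Keq = 8.3930e+04 ⇒ Q<K, forward
Step 1:
                  M         J         C         E
  Initial     1.968    0.5063     6.969   0.06352
  Change    -0.1416   -0.4248    0.4248    0.1416
  Equil       1.826   0.08148     7.394    0.2051
  solve Keq expr → x = 0.1416; check Q = 8.3930e+04
Then remove 0.7769 M of C.
Step 2:
                  M         J         C         E
  Initial     1.826   0.08148     6.617    0.2051
  Change  -0.002705 -0.008116  0.008116  0.002705
  Equil       1.824   0.07336     6.625    0.2078
  solve Keq expr → x = 0.002705; check Q = 8.3930e+04
Then remove 0.2582 M of M.
Step 3:
                  M         J         C         E
  Initial     1.565   0.07336     6.625    0.2078
  Change   0.001206  0.003618 -0.003618 -0.001206
  Equil       1.567   0.07698     6.621    0.2066
  solve Keq expr → x = -0.001206; check Q = 8.3930e+04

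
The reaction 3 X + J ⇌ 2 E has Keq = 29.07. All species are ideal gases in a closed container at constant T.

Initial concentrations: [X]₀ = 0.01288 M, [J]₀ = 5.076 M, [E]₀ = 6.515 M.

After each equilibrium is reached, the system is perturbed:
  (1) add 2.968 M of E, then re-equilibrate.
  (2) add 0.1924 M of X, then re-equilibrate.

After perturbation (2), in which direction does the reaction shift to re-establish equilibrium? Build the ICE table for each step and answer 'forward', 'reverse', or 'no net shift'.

Direction: forward

Q₀ = 3.9134e+06 vs Keq = 29.07 ⇒ Q>K, reverse
Step 1:
                   X          J          E
  Initial    0.01288      5.076      6.515
  Change      0.6112     0.2037    -0.4075
  Equil       0.6241       5.28      6.108
  solve Keq expr → x = -0.2037; check Q = 29.07
Then add 2.968 M of E.
Step 2:
                   X          J          E
  Initial     0.6241       5.28      9.076
  Change      0.1785    0.05949     -0.119
  Equil       0.8025      5.339      8.957
  solve Keq expr → x = -0.05949; check Q = 29.07
Then add 0.1924 M of X.
Step 3:
                   X          J          E
  Initial     0.9949      5.339      8.957
  Change     -0.1821   -0.06069     0.1214
  Equil       0.8128      5.279      9.078
  solve Keq expr → x = 0.06069; check Q = 29.07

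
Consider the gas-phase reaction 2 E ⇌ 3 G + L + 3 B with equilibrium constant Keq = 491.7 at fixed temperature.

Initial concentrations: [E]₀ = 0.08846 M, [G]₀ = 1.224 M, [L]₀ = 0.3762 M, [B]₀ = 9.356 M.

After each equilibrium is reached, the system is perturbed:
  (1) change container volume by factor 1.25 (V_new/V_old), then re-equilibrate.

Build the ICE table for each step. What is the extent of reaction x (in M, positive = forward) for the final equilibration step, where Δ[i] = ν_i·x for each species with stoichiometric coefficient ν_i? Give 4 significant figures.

Q₀ = 7.2200e+04 vs Keq = 491.7 ⇒ Q>K, reverse
Step 1:
                    E           G           L           B
  I           0.08846       1.224      0.3762       9.356
  C            0.2999     -0.4498     -0.1499     -0.4498
  E            0.3884      0.7742      0.2263       8.906
  solve Keq expr → x = -0.1499; check Q = 491.7
Then change container volume by factor 1.25 (V_new/V_old).
Step 2:
                    E           G           L           B
  I            0.3107      0.6193       0.181       7.125
  C           -0.0651     0.09765     0.03255     0.09765
  E            0.2456       0.717      0.2136       7.223
  solve Keq expr → x = 0.03255; check Q = 491.7

x = 0.03255 M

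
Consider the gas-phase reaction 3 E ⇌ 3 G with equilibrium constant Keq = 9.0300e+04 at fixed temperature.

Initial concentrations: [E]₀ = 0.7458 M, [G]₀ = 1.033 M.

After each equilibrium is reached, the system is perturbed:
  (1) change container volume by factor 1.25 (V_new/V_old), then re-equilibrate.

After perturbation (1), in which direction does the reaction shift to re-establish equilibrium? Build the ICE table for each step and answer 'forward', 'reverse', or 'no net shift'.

Q₀ = 2.657 vs Keq = 9.0300e+04 ⇒ Q<K, forward
Step 1:
                    E           G
  Initial      0.7458       1.033
  Change       -0.707       0.707
  Equil       0.03878        1.74
  solve Keq expr → x = 0.2357; check Q = 9.0300e+04
Then change container volume by factor 1.25 (V_new/V_old).
Step 2:
                    E           G
  Initial     0.03103       1.392
  Change            0           0
  Equil       0.03103       1.392
  solve Keq expr → x = 0; check Q = 9.0300e+04

Direction: no net shift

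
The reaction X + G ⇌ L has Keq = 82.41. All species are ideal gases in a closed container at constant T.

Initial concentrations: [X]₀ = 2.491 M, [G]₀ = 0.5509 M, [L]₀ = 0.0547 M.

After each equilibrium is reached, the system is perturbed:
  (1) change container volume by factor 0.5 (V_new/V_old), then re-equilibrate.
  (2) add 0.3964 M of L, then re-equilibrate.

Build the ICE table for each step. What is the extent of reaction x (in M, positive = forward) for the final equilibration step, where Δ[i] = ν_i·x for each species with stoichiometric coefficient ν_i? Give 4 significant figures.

Q₀ = 0.03986 vs Keq = 82.41 ⇒ Q<K, forward
Step 1:
                  X         G         L
  Initial     2.491    0.5509    0.0547
  Change    -0.5471   -0.5471    0.5471
  Equil       1.944  0.003757    0.6018
  solve Keq expr → x = 0.5471; check Q = 82.41
Then change container volume by factor 0.5 (V_new/V_old).
Step 2:
                  X         G         L
  Initial     3.888  0.007514     1.204
  Change  -0.003742 -0.003742  0.003742
  Equil       3.884  0.003772     1.207
  solve Keq expr → x = 0.003742; check Q = 82.41
Then add 0.3964 M of L.
Step 3:
                  X         G         L
  Initial     3.884  0.003772     1.604
  Change   0.001233  0.001233 -0.001233
  Equil       3.885  0.005005     1.603
  solve Keq expr → x = -0.001233; check Q = 82.41

x = -0.001233 M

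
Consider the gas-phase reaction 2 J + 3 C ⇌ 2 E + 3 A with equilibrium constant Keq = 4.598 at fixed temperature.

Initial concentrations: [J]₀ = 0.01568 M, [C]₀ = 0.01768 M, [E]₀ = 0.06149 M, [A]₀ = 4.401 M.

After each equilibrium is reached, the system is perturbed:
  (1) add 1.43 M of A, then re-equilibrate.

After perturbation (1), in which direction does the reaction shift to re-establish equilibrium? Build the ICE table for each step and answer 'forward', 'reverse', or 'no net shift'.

Direction: reverse

Q₀ = 2.3721e+08 vs Keq = 4.598 ⇒ Q>K, reverse
Step 1:
                  J         C         E         A
  init      0.01568   0.01768   0.06149     4.401
  Δ         0.06083   0.09125  -0.06083  -0.09125
  eq        0.07651    0.1089 6.5921e-04      4.31
  solve Keq expr → x = -0.03042; check Q = 4.598
Then add 1.43 M of A.
Step 2:
                  J         C         E         A
  init      0.07651    0.1089 6.5921e-04      5.74
  Δ       2.2698e-04 3.4046e-04 -2.2698e-04 -3.4046e-04
  eq        0.07674    0.1093 4.3224e-04     5.739
  solve Keq expr → x = -1.1349e-04; check Q = 4.598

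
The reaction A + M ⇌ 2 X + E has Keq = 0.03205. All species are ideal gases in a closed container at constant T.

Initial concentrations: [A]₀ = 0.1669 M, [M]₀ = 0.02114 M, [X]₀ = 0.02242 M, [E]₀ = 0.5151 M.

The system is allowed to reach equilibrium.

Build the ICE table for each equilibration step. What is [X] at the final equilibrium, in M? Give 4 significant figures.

[X]_eq = 0.01609 M

Q₀ = 0.07338 vs Keq = 0.03205 ⇒ Q>K, reverse
Step 1:
                    A           M           X           E
  init         0.1669     0.02114     0.02242      0.5151
  Δ          0.003166    0.003166   -0.006333   -0.003166
  eq           0.1701     0.02431     0.01609      0.5119
  solve Keq expr → x = -0.003166; check Q = 0.03205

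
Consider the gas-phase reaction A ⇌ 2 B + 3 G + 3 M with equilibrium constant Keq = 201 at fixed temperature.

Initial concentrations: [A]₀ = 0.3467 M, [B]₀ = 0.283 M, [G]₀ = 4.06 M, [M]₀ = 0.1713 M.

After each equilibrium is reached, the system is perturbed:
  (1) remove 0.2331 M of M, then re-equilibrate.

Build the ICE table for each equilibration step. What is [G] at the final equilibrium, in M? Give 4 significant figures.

[G]_eq = 4.797 M

Q₀ = 0.07771 vs Keq = 201 ⇒ Q<K, forward
Step 1:
                  A         B         G         M
  init       0.3467     0.283      4.06    0.1713
  Δ         -0.2118    0.4235    0.6353    0.6353
  eq         0.1349    0.7065     4.695    0.8066
  solve Keq expr → x = 0.2118; check Q = 201
Then remove 0.2331 M of M.
Step 2:
                  A         B         G         M
  init       0.1349    0.7065     4.695    0.5735
  Δ        -0.03379   0.06757    0.1014    0.1014
  eq         0.1011    0.7741     4.797    0.6749
  solve Keq expr → x = 0.03379; check Q = 201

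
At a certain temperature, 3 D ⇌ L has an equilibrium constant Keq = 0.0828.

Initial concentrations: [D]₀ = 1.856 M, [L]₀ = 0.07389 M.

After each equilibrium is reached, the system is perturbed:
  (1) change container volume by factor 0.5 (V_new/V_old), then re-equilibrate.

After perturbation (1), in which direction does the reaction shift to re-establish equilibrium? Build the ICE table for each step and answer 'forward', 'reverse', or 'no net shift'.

Q₀ = 0.01156 vs Keq = 0.0828 ⇒ Q<K, forward
Step 1:
                   D          L
  init         1.856    0.07389
  Δ          -0.4576     0.1525
  eq           1.398     0.2264
  solve Keq expr → x = 0.1525; check Q = 0.0828
Then change container volume by factor 0.5 (V_new/V_old).
Step 2:
                   D          L
  init         2.797     0.4528
  Δ          -0.7552     0.2517
  eq           2.042     0.7046
  solve Keq expr → x = 0.2517; check Q = 0.0828

Direction: forward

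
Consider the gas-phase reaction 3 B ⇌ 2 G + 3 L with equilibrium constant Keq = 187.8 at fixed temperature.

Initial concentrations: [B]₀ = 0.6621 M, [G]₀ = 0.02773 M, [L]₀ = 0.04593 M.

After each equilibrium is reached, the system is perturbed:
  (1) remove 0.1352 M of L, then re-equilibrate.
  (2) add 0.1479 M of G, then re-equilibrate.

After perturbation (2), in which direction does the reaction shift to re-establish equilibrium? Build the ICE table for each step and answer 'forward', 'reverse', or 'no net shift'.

Q₀ = 2.5670e-07 vs Keq = 187.8 ⇒ Q<K, forward
Step 1:
                  B         G         L
  init       0.6621   0.02773   0.04593
  Δ         -0.5983    0.3989    0.5983
  eq        0.06376    0.4266    0.6443
  solve Keq expr → x = 0.1994; check Q = 187.8
Then remove 0.1352 M of L.
Step 2:
                  B         G         L
  init      0.06376    0.4266    0.5091
  Δ        -0.01161   0.00774   0.01161
  eq        0.05215    0.4344    0.5207
  solve Keq expr → x = 0.00387; check Q = 187.8
Then add 0.1479 M of G.
Step 3:
                  B         G         L
  init      0.05215    0.5823    0.5207
  Δ        0.009622 -0.006414 -0.009622
  eq        0.06177    0.5758    0.5111
  solve Keq expr → x = -0.003207; check Q = 187.8

Direction: reverse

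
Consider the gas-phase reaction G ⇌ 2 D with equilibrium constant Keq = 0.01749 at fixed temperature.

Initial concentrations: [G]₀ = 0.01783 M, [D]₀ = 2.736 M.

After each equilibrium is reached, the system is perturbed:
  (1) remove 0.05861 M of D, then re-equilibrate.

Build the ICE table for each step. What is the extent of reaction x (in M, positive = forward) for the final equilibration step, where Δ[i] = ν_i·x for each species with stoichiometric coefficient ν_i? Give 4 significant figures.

Q₀ = 419.8 vs Keq = 0.01749 ⇒ Q>K, reverse
Step 1:
                   G          D
  I          0.01783      2.736
  C            1.292     -2.585
  E             1.31     0.1514
  solve Keq expr → x = -1.292; check Q = 0.01749
Then remove 0.05861 M of D.
Step 2:
                   G          D
  I             1.31    0.09277
  C         -0.02848    0.05696
  E            1.282     0.1497
  solve Keq expr → x = 0.02848; check Q = 0.01749

x = 0.02848 M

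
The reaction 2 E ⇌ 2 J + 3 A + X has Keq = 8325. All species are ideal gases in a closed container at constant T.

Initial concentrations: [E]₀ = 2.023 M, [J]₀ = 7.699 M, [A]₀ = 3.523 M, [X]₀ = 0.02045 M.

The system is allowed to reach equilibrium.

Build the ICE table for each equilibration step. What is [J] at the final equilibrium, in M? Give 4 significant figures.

Q₀ = 12.95 vs Keq = 8325 ⇒ Q<K, forward
Step 1:
                    E           J           A           X
  I             2.023       7.699       3.523     0.02045
  C            -1.136       1.136       1.703      0.5678
  E            0.8874       8.835       5.226      0.5883
  solve Keq expr → x = 0.5678; check Q = 8325

[J]_eq = 8.835 M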